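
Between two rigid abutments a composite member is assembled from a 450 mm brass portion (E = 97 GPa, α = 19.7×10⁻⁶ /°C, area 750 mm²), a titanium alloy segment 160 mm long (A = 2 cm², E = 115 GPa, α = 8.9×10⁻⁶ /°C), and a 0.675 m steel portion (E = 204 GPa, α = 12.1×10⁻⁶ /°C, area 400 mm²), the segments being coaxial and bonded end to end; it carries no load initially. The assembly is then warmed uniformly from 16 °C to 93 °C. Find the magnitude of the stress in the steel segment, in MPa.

σ ≈ 166 MPa (compressive)

With the walls removed the bar would change length by δ_free = Σ αᵢΔT Lᵢ = 19.7×10⁻⁶×77×450 + 8.9×10⁻⁶×77×160 + 12.1×10⁻⁶×77×675 = 1.421 mm.
The walls prevent any net length change, so an axial force P (same in every segment) develops. Compatibility: P · Σ Lᵢ/(AᵢEᵢ) = δ_free.
Σ Lᵢ/(AᵢEᵢ) = 450/(750×97×10³) + 160/(200×115×10³) + 675/(400×204×10³) = 2.141×10⁻⁵ mm/N.
So P = 1.421 / 2.141×10⁻⁵ = 66.37 kN, compressive.
σ_{steel} = P / A = 66370 / 400 = 165.9 MPa.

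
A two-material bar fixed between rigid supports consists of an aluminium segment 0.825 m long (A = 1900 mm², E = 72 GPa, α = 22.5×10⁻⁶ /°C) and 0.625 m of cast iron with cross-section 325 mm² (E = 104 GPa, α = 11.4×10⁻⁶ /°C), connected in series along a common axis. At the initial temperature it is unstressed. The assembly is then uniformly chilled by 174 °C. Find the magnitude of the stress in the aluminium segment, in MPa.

σ ≈ 95.9 MPa (tensile)

If the supports were absent, the total length change would be Σ αᵢΔT Lᵢ = 22.5×10⁻⁶×174×825 + 11.4×10⁻⁶×174×625 = 4.47 mm.
Since the ends are fixed, an axial force P builds up, equal in every segment, with P · Σ Lᵢ/(AᵢEᵢ) = δ_free.
The series flexibility is Σ Lᵢ/(AᵢEᵢ) = 825/(1900×72×10³) + 625/(325×104×10³) = 2.452×10⁻⁵ mm/N.
So P = 4.47 / 2.452×10⁻⁵ = 182.3 kN, tensile.
σ_{aluminium} = P / A = 182300 / 1900 = 95.93 MPa.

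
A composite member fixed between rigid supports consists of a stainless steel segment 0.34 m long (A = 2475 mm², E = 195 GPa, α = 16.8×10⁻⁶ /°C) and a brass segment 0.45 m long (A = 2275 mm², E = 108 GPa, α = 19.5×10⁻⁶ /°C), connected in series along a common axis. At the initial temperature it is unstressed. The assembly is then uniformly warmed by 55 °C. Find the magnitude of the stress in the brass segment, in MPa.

σ ≈ 138 MPa (compressive)

With the walls removed the bar would change length by δ_free = Σ αᵢΔT Lᵢ = 16.8×10⁻⁶×55×340 + 19.5×10⁻⁶×55×450 = 0.7968 mm.
The walls prevent any net length change, so an axial force P (same in every segment) develops. Compatibility: P · Σ Lᵢ/(AᵢEᵢ) = δ_free.
The series flexibility is Σ Lᵢ/(AᵢEᵢ) = 340/(2475×195×10³) + 450/(2275×108×10³) = 2.536×10⁻⁶ mm/N.
P = 0.7968 / 2.536×10⁻⁶ = 314200 N = 314.2 kN, compressive.
σ_{brass} = P / A = 314200 / 2275 = 138.1 MPa.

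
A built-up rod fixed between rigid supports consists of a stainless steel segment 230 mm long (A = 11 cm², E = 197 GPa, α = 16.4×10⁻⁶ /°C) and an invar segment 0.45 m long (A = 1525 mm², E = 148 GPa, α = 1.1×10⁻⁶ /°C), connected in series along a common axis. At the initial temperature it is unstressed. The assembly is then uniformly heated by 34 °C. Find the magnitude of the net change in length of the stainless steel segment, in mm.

With the walls removed the bar would change length by δ_free = Σ αᵢΔT Lᵢ = 16.4×10⁻⁶×34×230 + 1.1×10⁻⁶×34×450 = 0.1451 mm.
The walls prevent any net length change, so an axial force P (same in every segment) develops. Compatibility: P · Σ Lᵢ/(AᵢEᵢ) = δ_free.
The series flexibility is Σ Lᵢ/(AᵢEᵢ) = 230/(1100×197×10³) + 450/(1525×148×10³) = 3.055×10⁻⁶ mm/N.
So P = 0.1451 / 3.055×10⁻⁶ = 47.49 kN, compressive.
For the stainless steel segment, free thermal change = 16.4×10⁻⁶×34×230 = 0.1282 mm and elastic change from P = 47490×230/(1100×197×10³) = 0.0504 mm; these oppose, so the net change is 0.0778 mm (segment lengthens).

|ΔL| ≈ 0.0778 mm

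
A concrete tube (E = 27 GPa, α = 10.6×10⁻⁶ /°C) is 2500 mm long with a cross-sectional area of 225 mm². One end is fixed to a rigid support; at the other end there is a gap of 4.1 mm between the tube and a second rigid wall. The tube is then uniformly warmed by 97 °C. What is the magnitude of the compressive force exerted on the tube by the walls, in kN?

Unrestrained expansion: δ_free = αΔT L = 10.6×10⁻⁶ × 97 × 2500 = 2.571 mm.
Since δ_free = 2.57 mm is less than the 4.1 mm gap, the tube never touches the wall. No axial force develops.

P ≈ 0 kN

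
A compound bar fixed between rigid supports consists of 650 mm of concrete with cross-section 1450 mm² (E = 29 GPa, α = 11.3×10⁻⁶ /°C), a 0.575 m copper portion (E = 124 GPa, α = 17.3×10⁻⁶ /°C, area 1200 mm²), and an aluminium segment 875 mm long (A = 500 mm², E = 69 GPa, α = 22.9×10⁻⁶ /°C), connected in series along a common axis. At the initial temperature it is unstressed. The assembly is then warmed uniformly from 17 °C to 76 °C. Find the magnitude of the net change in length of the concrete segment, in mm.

|ΔL| ≈ 0.329 mm

If the supports were absent, the total length change would be Σ αᵢΔT Lᵢ = 11.3×10⁻⁶×59×650 + 17.3×10⁻⁶×59×575 + 22.9×10⁻⁶×59×875 = 2.202 mm.
The rigid supports impose zero overall length change; the single axial force P common to all segments must satisfy P Σ Lᵢ/(AᵢEᵢ) = δ_free.
The series flexibility is Σ Lᵢ/(AᵢEᵢ) = 650/(1450×29×10³) + 575/(1200×124×10³) + 875/(500×69×10³) = 4.468×10⁻⁵ mm/N.
So P = 2.202 / 4.468×10⁻⁵ = 49.29 kN, compressive.
For the concrete segment, free thermal change = 11.3×10⁻⁶×59×650 = 0.4334 mm and elastic change from P = 49290×650/(1450×29×10³) = 0.7619 mm; these oppose, so the net change is 0.329 mm (segment shortens).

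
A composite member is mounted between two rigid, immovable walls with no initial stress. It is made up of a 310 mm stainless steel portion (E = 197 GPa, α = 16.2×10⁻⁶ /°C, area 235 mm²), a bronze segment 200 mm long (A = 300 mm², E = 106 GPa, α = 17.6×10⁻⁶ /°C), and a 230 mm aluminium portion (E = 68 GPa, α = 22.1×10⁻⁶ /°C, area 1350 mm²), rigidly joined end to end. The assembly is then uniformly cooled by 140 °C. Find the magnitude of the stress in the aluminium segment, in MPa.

Free thermal contraction of the whole bar: Σ αᵢΔT Lᵢ = 16.2×10⁻⁶×140×310 + 17.6×10⁻⁶×140×200 + 22.1×10⁻⁶×140×230 = 1.908 mm.
The rigid supports impose zero overall length change; the single axial force P common to all segments must satisfy P Σ Lᵢ/(AᵢEᵢ) = δ_free.
The series flexibility is Σ Lᵢ/(AᵢEᵢ) = 310/(235×197×10³) + 200/(300×106×10³) + 230/(1350×68×10³) = 1.549×10⁻⁵ mm/N.
P = 1.908 / 1.549×10⁻⁵ = 123100 N = 123.1 kN, tensile.
σ_{aluminium} = P / A = 123100 / 1350 = 91.21 MPa.

σ ≈ 91.2 MPa (tensile)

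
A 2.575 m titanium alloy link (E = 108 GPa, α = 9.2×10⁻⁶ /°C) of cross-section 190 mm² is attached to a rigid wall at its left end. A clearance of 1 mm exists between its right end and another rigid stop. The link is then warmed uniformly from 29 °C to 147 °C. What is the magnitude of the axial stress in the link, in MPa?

Unrestrained expansion: δ_free = αΔT L = 9.2×10⁻⁶ × 118 × 2575 = 2.795 mm.
This exceeds the 1 mm gap, so the wall pushes back. The portion of expansion that must be recovered elastically is δ_free − gap = 2.795 − 1 = 1.795 mm.
So σ = E(δ_free − g)/L = 108×10³ × 1.795/2575 = 75.3 MPa.

σ ≈ 75.3 MPa (compressive)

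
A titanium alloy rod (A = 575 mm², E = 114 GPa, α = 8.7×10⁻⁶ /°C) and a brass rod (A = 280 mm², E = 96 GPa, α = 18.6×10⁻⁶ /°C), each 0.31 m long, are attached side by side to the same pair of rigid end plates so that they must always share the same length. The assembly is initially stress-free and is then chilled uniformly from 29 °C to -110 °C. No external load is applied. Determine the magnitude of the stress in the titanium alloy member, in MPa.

σ ≈ 45.6 MPa (compressive)

Both members must finish at the same length. With the larger α, the brass tends to over-contract; the plates restrain it, putting the brass in tension and the titanium alloy in compression. With no external load the two internal forces are equal and opposite, magnitude P.
Setting the final lengths equal and cancelling L: (α₁ − α₂)ΔT = P/(A₁E₁) + P/(A₂E₂).
|α₁ − α₂|·ΔT = 9.9×10⁻⁶ × 139 = 0.001376.
1/(A₁E₁) + 1/(A₂E₂) = 1/(575×114×10³) + 1/(280×96×10³) = 5.246×10⁻⁸ N⁻¹.
So P = 0.001376 / 5.246×10⁻⁸ = 26.23 kN.
σ_{titanium alloy} = P/A₁ = 26230/575 = 45.62 MPa, compressive.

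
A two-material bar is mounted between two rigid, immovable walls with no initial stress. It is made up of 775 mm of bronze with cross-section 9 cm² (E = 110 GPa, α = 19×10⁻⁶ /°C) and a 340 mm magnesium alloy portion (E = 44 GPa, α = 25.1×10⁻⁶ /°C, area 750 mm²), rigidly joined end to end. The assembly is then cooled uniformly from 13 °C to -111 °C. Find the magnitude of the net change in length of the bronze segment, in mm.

If the supports were absent, the total length change would be Σ αᵢΔT Lᵢ = 19×10⁻⁶×124×775 + 25.1×10⁻⁶×124×340 = 2.884 mm.
The rigid supports impose zero overall length change; the single axial force P common to all segments must satisfy P Σ Lᵢ/(AᵢEᵢ) = δ_free.
The series flexibility is Σ Lᵢ/(AᵢEᵢ) = 775/(900×110×10³) + 340/(750×44×10³) = 1.813×10⁻⁵ mm/N.
So P = 2.884 / 1.813×10⁻⁵ = 159.1 kN, tensile.
For the bronze segment, free thermal change = 19×10⁻⁶×124×775 = 1.826 mm and elastic change from P = 159100×775/(900×110×10³) = 1.245 mm; these oppose, so the net change is 0.581 mm (segment shortens).

|ΔL| ≈ 0.581 mm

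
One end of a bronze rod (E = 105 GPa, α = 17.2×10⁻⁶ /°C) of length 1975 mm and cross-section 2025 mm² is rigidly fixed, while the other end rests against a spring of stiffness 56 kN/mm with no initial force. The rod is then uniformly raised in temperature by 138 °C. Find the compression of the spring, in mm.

Free thermal expansion: δ_free = αΔT L = 17.2×10⁻⁶ × 138 × 1975 = 4.688 mm.
Let P be the compressive force at the spring. The rod shortens elastically by PL/(AE) and the spring compresses by P/k; together these equal δ_free.
P [ L/(AE) + 1/k ] = δ_free → P [ 1975/(2025×105×10³) + 1/(56×10³) ] = 4.688.
P = 4.688 / 2.715×10⁻⁵ = 172700 N.
Spring compression = P/k = 172700/(56×10³) = 3.084 mm.

δ ≈ 3.08 mm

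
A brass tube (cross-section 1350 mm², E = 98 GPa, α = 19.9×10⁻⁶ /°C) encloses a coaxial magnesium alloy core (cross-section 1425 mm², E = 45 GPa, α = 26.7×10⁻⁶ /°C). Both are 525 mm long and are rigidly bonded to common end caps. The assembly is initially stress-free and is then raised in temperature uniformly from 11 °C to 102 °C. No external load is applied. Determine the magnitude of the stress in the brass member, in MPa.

Both members must finish at the same length. With the larger α, the magnesium alloy tends to over-expand; the plates restrain it, putting the magnesium alloy in compression and the brass in tension. With no external load the two internal forces are equal and opposite, magnitude P.
Setting the final lengths equal and cancelling L: (α₁ − α₂)ΔT = P/(A₁E₁) + P/(A₂E₂).
|α₁ − α₂|·ΔT = 6.8×10⁻⁶ × 91 = 0.0006188.
1/(A₁E₁) + 1/(A₂E₂) = 1/(1350×98×10³) + 1/(1425×45×10³) = 2.315×10⁻⁸ N⁻¹.
P = 0.0006188 / 2.315×10⁻⁸ = 26730 N = 26.73 kN.
σ_{brass} = P/A₁ = 26730/1350 = 19.8 MPa, tensile.

σ ≈ 19.8 MPa (tensile)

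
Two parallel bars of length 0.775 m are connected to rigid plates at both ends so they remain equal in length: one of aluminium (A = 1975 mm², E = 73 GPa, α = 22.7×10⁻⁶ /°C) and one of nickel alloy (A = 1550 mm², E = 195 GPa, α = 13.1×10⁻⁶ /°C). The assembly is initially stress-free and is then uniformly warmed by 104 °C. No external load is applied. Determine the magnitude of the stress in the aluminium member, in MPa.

σ ≈ 49.3 MPa (compressive)

Both members must finish at the same length. With the larger α, the aluminium tends to over-expand; the plates restrain it, putting the aluminium in compression and the nickel alloy in tension. With no external load the two internal forces are equal and opposite, magnitude P.
Compatibility of the two members (thermal + elastic change equal): (α₁ − α₂)ΔT = P·[1/(A₁E₁) + 1/(A₂E₂)].
|α₁ − α₂|·ΔT = 9.6×10⁻⁶ × 104 = 0.0009984.
1/(A₁E₁) + 1/(A₂E₂) = 1/(1975×73×10³) + 1/(1550×195×10³) = 1.024×10⁻⁸ N⁻¹.
So P = 0.0009984 / 1.024×10⁻⁸ = 97.46 kN.
σ_{aluminium} = P/A₁ = 97460/1975 = 49.35 MPa, compressive.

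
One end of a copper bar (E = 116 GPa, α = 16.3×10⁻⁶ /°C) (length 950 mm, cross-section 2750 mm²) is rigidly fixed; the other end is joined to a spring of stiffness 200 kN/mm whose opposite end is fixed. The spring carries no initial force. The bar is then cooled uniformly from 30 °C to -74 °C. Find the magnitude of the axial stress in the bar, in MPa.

If the spring were absent the bar would shorten by αΔT L = 16.3×10⁻⁶ × 104 × 950 = 1.61 mm.
With a force P in the spring, the elastic change of the bar is PL/(AE) and that of the spring is P/k; compatibility requires their sum to equal δ_free.
So P = δ_free / [L/(AE) + 1/k] = 1.61 / [ 950/(2750×116×10³) + 1/(200×10³) ].
P = 1.61 / 7.978×10⁻⁶ = 201900 N.
σ = P/A = 201900/2750 = 73.4 MPa.

σ ≈ 73.4 MPa (tensile)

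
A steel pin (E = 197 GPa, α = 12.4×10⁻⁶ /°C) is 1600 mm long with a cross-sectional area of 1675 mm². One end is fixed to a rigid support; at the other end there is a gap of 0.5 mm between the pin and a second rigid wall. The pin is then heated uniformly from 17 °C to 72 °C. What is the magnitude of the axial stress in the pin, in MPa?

σ ≈ 72.8 MPa (compressive)

Free thermal elongation = αΔT L = 12.4×10⁻⁶ × 55 × 1600 = 1.091 mm.
This exceeds the 0.5 mm gap, so the wall pushes back. The portion of expansion that must be recovered elastically is δ_free − gap = 1.091 − 0.5 = 0.5912 mm.
That suppressed elongation corresponds to σ = E·Δ/L = 197×10³ × 0.5912/1600 = 72.79 MPa.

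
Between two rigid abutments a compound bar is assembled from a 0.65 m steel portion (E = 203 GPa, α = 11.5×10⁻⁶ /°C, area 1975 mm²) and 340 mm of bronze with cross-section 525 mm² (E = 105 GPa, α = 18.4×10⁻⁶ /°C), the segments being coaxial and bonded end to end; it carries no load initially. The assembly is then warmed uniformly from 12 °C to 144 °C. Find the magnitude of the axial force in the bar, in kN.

With the walls removed the bar would change length by δ_free = Σ αᵢΔT Lᵢ = 11.5×10⁻⁶×132×650 + 18.4×10⁻⁶×132×340 = 1.812 mm.
Since the ends are fixed, an axial force P builds up, equal in every segment, with P · Σ Lᵢ/(AᵢEᵢ) = δ_free.
Σ Lᵢ/(AᵢEᵢ) = 650/(1975×203×10³) + 340/(525×105×10³) = 7.789×10⁻⁶ mm/N.
P = 1.812 / 7.789×10⁻⁶ = 232700 N = 232.7 kN, compressive.

P ≈ 233 kN (compressive)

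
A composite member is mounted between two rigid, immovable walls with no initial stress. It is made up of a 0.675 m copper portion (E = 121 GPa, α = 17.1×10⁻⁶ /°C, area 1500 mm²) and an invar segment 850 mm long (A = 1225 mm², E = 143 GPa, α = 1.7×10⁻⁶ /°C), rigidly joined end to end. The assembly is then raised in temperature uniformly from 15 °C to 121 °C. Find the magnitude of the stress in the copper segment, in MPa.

With the walls removed the bar would change length by δ_free = Σ αᵢΔT Lᵢ = 17.1×10⁻⁶×106×675 + 1.7×10⁻⁶×106×850 = 1.377 mm.
The rigid supports impose zero overall length change; the single axial force P common to all segments must satisfy P Σ Lᵢ/(AᵢEᵢ) = δ_free.
The series flexibility is Σ Lᵢ/(AᵢEᵢ) = 675/(1500×121×10³) + 850/(1225×143×10³) = 8.571×10⁻⁶ mm/N.
Hence P = δ_free / Σ(L/AE) = 1.377/8.571×10⁻⁶ = 160.6 kN (compressive).
σ_{copper} = P / A = 160600 / 1500 = 107.1 MPa.

σ ≈ 107 MPa (compressive)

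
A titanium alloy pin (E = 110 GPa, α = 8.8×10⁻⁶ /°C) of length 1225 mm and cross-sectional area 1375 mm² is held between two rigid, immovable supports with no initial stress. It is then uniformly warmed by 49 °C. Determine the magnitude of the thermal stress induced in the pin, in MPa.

σ ≈ 47.4 MPa (compressive)

The supports are rigid, so the total axial strain is zero. The restrained thermal strain is ε = αΔT = 8.8×10⁻⁶ × 49 = 431.2×10⁻⁶.
The stress required to suppress this strain is σ = Eε = 110×10³ × 431.2×10⁻⁶ = 47.43 MPa, compressive since the pin is trying to expand.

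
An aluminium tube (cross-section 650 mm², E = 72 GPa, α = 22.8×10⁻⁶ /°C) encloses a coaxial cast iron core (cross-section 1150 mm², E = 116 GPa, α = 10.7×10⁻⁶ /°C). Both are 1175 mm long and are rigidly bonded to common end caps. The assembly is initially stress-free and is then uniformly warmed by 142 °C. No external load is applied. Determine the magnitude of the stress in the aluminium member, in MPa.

σ ≈ 91.6 MPa (compressive)

Equilibrium of a rigid end plate with no external load gives equal and opposite internal forces ±P in the two members. Since α_{aluminium} > α_{cast iron}, heating drives the aluminium into compression and the cast iron into tension.
Equating the net (thermal + elastic) strains gives |α₁ − α₂|·ΔT = P·[1/(A₁E₁) + 1/(A₂E₂)].
|α₁ − α₂|·ΔT = 12.1×10⁻⁶ × 142 = 0.001718.
1/(A₁E₁) + 1/(A₂E₂) = 1/(650×72×10³) + 1/(1150×116×10³) = 2.886×10⁻⁸ N⁻¹.
P = 0.001718 / 2.886×10⁻⁸ = 59530 N = 59.53 kN.
σ_{aluminium} = P/A₁ = 59530/650 = 91.58 MPa, compressive.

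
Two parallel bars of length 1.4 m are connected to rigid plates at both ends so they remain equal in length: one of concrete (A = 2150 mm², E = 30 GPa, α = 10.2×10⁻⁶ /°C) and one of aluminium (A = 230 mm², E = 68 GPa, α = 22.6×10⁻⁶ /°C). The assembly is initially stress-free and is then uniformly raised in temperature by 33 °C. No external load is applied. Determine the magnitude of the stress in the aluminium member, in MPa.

Equilibrium of a rigid end plate with no external load gives equal and opposite internal forces ±P in the two members. Since α_{aluminium} > α_{concrete}, heating drives the aluminium into compression and the concrete into tension.
Setting the final lengths equal and cancelling L: (α₁ − α₂)ΔT = P/(A₁E₁) + P/(A₂E₂).
|α₁ − α₂|·ΔT = 12.4×10⁻⁶ × 33 = 0.0004092.
1/(A₁E₁) + 1/(A₂E₂) = 1/(2150×30×10³) + 1/(230×68×10³) = 7.944×10⁻⁸ N⁻¹.
P = 0.0004092 / 7.944×10⁻⁸ = 5151 N = 5.151 kN.
σ_{aluminium} = P/A₂ = 5151/230 = 22.4 MPa, compressive.

σ ≈ 22.4 MPa (compressive)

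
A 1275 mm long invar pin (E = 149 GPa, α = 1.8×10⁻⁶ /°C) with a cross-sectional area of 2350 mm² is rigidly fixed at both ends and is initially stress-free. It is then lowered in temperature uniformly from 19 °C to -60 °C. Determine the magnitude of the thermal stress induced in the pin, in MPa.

σ ≈ 21.2 MPa (tensile)

With length fixed, the mechanical strain must cancel the thermal strain αΔT = 1.8×10⁻⁶ × 79 = 142.2×10⁻⁶.
σ = EαΔT = 149×10³ × 1.8×10⁻⁶ × 79 = 21.19 MPa (tensile; the pin is trying to contract).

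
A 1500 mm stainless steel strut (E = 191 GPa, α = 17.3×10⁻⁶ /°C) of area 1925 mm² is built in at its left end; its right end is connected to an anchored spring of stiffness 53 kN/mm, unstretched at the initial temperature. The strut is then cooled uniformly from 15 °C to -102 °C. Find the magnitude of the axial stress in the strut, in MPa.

σ ≈ 68.7 MPa (tensile)

If the spring were absent the strut would shorten by αΔT L = 17.3×10⁻⁶ × 117 × 1500 = 3.036 mm.
With a force P in the spring, the elastic change of the strut is PL/(AE) and that of the spring is P/k; compatibility requires their sum to equal δ_free.
P [ L/(AE) + 1/k ] = δ_free → P [ 1500/(1925×191×10³) + 1/(53×10³) ] = 3.036.
P = 3.036 / 2.295×10⁻⁵ = 132300 N.
σ = P/A = 132300/1925 = 68.73 MPa.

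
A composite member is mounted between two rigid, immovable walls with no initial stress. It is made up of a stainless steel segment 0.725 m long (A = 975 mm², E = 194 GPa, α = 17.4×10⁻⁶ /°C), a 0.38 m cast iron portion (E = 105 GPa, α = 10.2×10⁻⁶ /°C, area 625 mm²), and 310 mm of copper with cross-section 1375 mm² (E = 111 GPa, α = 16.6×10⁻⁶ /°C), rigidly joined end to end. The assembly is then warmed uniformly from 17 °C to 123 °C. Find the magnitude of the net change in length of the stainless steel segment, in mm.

|ΔL| ≈ 0.583 mm

If the supports were absent, the total length change would be Σ αᵢΔT Lᵢ = 17.4×10⁻⁶×106×725 + 10.2×10⁻⁶×106×380 + 16.6×10⁻⁶×106×310 = 2.294 mm.
Since the ends are fixed, an axial force P builds up, equal in every segment, with P · Σ Lᵢ/(AᵢEᵢ) = δ_free.
The series flexibility is Σ Lᵢ/(AᵢEᵢ) = 725/(975×194×10³) + 380/(625×105×10³) + 310/(1375×111×10³) = 1.165×10⁻⁵ mm/N.
So P = 2.294 / 1.165×10⁻⁵ = 196.8 kN, compressive.
For the stainless steel segment, free thermal change = 17.4×10⁻⁶×106×725 = 1.337 mm and elastic change from P = 196800×725/(975×194×10³) = 0.7543 mm; these oppose, so the net change is 0.583 mm (segment lengthens).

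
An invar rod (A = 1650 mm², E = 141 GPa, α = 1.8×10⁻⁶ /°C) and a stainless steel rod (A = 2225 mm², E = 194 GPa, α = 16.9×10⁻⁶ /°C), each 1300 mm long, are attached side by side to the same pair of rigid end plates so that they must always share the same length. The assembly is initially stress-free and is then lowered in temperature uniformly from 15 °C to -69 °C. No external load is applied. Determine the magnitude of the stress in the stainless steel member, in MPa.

σ ≈ 86.2 MPa (tensile)

Equilibrium of a rigid end plate with no external load gives equal and opposite internal forces ±P in the two members. Since α_{stainless steel} > α_{invar}, cooling drives the stainless steel into tension and the invar into compression.
Equating the net (thermal + elastic) strains gives |α₁ − α₂|·ΔT = P·[1/(A₁E₁) + 1/(A₂E₂)].
|α₁ − α₂|·ΔT = 15.1×10⁻⁶ × 84 = 0.001268.
1/(A₁E₁) + 1/(A₂E₂) = 1/(1650×141×10³) + 1/(2225×194×10³) = 6.615×10⁻⁹ N⁻¹.
P = 0.001268 / 6.615×10⁻⁹ = 191700 N = 191.7 kN.
σ_{stainless steel} = P/A₂ = 191700/2225 = 86.18 MPa, tensile.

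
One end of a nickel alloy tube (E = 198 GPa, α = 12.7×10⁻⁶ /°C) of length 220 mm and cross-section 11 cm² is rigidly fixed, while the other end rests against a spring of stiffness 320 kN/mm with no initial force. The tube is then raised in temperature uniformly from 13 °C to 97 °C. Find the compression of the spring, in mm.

Free thermal expansion: δ_free = αΔT L = 12.7×10⁻⁶ × 84 × 220 = 0.2347 mm.
With a force P in the spring, the elastic change of the tube is PL/(AE) and that of the spring is P/k; compatibility requires their sum to equal δ_free.
So P = δ_free / [L/(AE) + 1/k] = 0.2347 / [ 220/(1100×198×10³) + 1/(320×10³) ].
P = 0.2347 / 4.135×10⁻⁶ = 56760 N.
Spring compression = P/k = 56760/(320×10³) = 0.1774 mm.

δ ≈ 0.177 mm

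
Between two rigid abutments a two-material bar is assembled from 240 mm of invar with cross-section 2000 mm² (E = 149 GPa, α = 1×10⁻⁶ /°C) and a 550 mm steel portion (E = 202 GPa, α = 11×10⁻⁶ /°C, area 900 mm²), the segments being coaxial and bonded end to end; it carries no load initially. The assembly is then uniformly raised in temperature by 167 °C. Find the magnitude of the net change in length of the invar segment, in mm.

|ΔL| ≈ 0.181 mm

Free thermal expansion of the whole bar: Σ αᵢΔT Lᵢ = 1×10⁻⁶×167×240 + 11×10⁻⁶×167×550 = 1.05 mm.
The walls prevent any net length change, so an axial force P (same in every segment) develops. Compatibility: P · Σ Lᵢ/(AᵢEᵢ) = δ_free.
Σ Lᵢ/(AᵢEᵢ) = 240/(2000×149×10³) + 550/(900×202×10³) = 3.831×10⁻⁶ mm/N.
Hence P = δ_free / Σ(L/AE) = 1.05/3.831×10⁻⁶ = 274.2 kN (compressive).
For the invar segment, free thermal change = 1×10⁻⁶×167×240 = 0.04008 mm and elastic change from P = 274200×240/(2000×149×10³) = 0.2208 mm; these oppose, so the net change is 0.181 mm (segment shortens).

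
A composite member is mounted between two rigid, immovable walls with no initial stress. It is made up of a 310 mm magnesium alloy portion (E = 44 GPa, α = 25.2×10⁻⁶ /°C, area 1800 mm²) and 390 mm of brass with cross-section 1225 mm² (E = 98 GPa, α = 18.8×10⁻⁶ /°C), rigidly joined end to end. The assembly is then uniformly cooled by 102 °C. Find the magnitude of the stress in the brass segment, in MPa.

σ ≈ 176 MPa (tensile)

If the supports were absent, the total length change would be Σ αᵢΔT Lᵢ = 25.2×10⁻⁶×102×310 + 18.8×10⁻⁶×102×390 = 1.545 mm.
Since the ends are fixed, an axial force P builds up, equal in every segment, with P · Σ Lᵢ/(AᵢEᵢ) = δ_free.
The series flexibility is Σ Lᵢ/(AᵢEᵢ) = 310/(1800×44×10³) + 390/(1225×98×10³) = 7.163×10⁻⁶ mm/N.
Hence P = δ_free / Σ(L/AE) = 1.545/7.163×10⁻⁶ = 215.7 kN (tensile).
σ_{brass} = P / A = 215700 / 1225 = 176 MPa.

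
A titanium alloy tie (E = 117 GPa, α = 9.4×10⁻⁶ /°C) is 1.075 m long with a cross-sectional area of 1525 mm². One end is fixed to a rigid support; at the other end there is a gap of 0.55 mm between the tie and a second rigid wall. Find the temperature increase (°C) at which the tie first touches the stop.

Contact occurs when the free expansion equals the gap: αΔT L = 0.55 mm.
ΔT = 0.55 / (9.4×10⁻⁶ × 1075) = 54.43 °C.

ΔT ≈ 54.4 °C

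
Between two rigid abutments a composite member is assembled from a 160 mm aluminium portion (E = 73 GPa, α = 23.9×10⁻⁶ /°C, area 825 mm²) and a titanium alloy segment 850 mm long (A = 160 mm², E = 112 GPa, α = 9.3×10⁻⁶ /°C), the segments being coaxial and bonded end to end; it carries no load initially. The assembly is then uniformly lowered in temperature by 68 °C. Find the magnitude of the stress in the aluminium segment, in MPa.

σ ≈ 19.3 MPa (tensile)

With the walls removed the bar would change length by δ_free = Σ αᵢΔT Lᵢ = 23.9×10⁻⁶×68×160 + 9.3×10⁻⁶×68×850 = 0.7976 mm.
The walls prevent any net length change, so an axial force P (same in every segment) develops. Compatibility: P · Σ Lᵢ/(AᵢEᵢ) = δ_free.
The series flexibility is Σ Lᵢ/(AᵢEᵢ) = 160/(825×73×10³) + 850/(160×112×10³) = 5.009×10⁻⁵ mm/N.
P = 0.7976 / 5.009×10⁻⁵ = 15920 N = 15.92 kN, tensile.
σ_{aluminium} = P / A = 15920 / 825 = 19.3 MPa.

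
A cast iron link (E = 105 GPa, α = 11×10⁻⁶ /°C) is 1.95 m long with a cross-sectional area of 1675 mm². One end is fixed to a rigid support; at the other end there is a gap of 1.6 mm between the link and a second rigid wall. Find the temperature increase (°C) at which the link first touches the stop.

Contact occurs when the free expansion equals the gap: αΔT L = 1.6 mm.
So ΔT = g/(αL) = 1.6/(11×10⁻⁶ × 1950) = 74.59 °C.

ΔT ≈ 74.6 °C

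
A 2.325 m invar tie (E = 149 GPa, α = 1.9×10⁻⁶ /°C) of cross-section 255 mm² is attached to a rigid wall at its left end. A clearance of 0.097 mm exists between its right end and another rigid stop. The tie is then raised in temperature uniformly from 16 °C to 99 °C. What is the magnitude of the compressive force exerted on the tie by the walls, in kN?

Free thermal elongation = αΔT L = 1.9×10⁻⁶ × 83 × 2325 = 0.3667 mm.
The gap closes (δ_free > 0.097 mm) and the wall then resists a further 0.3667 − 0.097 = 0.2697 mm of expansion.
That suppressed elongation corresponds to σ = E·Δ/L = 149×10³ × 0.2697/2325 = 17.28 MPa.
Force on the wall = σA = 17.28 × 255 mm² = 4.407 kN.

P ≈ 4.41 kN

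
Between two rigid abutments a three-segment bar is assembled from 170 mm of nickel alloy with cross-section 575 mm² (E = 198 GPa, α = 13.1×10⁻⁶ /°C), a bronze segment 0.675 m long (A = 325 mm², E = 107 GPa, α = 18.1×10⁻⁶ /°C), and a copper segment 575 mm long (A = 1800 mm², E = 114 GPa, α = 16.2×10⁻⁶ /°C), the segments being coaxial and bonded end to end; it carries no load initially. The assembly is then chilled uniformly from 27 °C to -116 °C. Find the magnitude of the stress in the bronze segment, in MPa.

If the supports were absent, the total length change would be Σ αᵢΔT Lᵢ = 13.1×10⁻⁶×143×170 + 18.1×10⁻⁶×143×675 + 16.2×10⁻⁶×143×575 = 3.398 mm.
The walls prevent any net length change, so an axial force P (same in every segment) develops. Compatibility: P · Σ Lᵢ/(AᵢEᵢ) = δ_free.
The series flexibility is Σ Lᵢ/(AᵢEᵢ) = 170/(575×198×10³) + 675/(325×107×10³) + 575/(1800×114×10³) = 2.371×10⁻⁵ mm/N.
P = 3.398 / 2.371×10⁻⁵ = 143300 N = 143.3 kN, tensile.
σ_{bronze} = P / A = 143300 / 325 = 441 MPa.

σ ≈ 441 MPa (tensile)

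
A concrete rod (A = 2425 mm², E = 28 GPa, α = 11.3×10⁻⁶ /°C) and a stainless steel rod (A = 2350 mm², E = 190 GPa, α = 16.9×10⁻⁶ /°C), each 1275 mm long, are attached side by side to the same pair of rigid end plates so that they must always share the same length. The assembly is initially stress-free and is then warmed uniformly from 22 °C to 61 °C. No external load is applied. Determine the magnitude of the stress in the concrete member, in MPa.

Both members must finish at the same length. With the larger α, the stainless steel tends to over-expand; the plates restrain it, putting the stainless steel in compression and the concrete in tension. With no external load the two internal forces are equal and opposite, magnitude P.
Equating the net (thermal + elastic) strains gives |α₁ − α₂|·ΔT = P·[1/(A₁E₁) + 1/(A₂E₂)].
|α₁ − α₂|·ΔT = 5.6×10⁻⁶ × 39 = 0.0002184.
1/(A₁E₁) + 1/(A₂E₂) = 1/(2425×28×10³) + 1/(2350×190×10³) = 1.697×10⁻⁸ N⁻¹.
So P = 0.0002184 / 1.697×10⁻⁸ = 12.87 kN.
σ_{concrete} = P/A₁ = 12870/2425 = 5.308 MPa, tensile.

σ ≈ 5.31 MPa (tensile)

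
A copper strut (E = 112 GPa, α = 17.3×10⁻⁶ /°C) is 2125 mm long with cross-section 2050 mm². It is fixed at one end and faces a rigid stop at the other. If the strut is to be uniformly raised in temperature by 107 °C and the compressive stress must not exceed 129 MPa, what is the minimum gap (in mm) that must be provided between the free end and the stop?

Free expansion if unrestrained: δ_free = αΔT L = 17.3×10⁻⁶ × 107 × 2125 = 3.934 mm.
At the allowable stress the elastic shortening the wall may impose is σL/E = 129 × 2125 / (112×10³) = 2.448 mm.
The gap must absorb the remainder: g_min = 3.934 − 2.448 = 1.486 mm.

g ≈ 1.49 mm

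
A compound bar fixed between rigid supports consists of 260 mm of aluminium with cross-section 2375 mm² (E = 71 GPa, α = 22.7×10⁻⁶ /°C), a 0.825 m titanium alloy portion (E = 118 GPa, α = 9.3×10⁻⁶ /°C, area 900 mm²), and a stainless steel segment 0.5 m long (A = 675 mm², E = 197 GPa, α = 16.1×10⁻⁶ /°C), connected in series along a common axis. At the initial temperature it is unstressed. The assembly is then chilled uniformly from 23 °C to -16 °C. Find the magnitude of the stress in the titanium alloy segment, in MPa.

With the walls removed the bar would change length by δ_free = Σ αᵢΔT Lᵢ = 22.7×10⁻⁶×39×260 + 9.3×10⁻⁶×39×825 + 16.1×10⁻⁶×39×500 = 0.8434 mm.
Since the ends are fixed, an axial force P builds up, equal in every segment, with P · Σ Lᵢ/(AᵢEᵢ) = δ_free.
Σ Lᵢ/(AᵢEᵢ) = 260/(2375×71×10³) + 825/(900×118×10³) + 500/(675×197×10³) = 1.307×10⁻⁵ mm/N.
Hence P = δ_free / Σ(L/AE) = 0.8434/1.307×10⁻⁵ = 64.52 kN (tensile).
σ_{titanium alloy} = P / A = 64520 / 900 = 71.69 MPa.

σ ≈ 71.7 MPa (tensile)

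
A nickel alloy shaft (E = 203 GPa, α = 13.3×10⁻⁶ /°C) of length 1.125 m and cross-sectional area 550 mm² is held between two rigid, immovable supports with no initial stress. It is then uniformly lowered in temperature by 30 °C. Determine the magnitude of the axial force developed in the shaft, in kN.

Full restraint means ε = 0, so the stress is σ = EαΔT = 203×10³ × 13.3×10⁻⁶ × 30 = 81 MPa.
Then P = σA = 81 × 550 mm² = 44.55 kN, tensile.

P ≈ 44.5 kN (tensile)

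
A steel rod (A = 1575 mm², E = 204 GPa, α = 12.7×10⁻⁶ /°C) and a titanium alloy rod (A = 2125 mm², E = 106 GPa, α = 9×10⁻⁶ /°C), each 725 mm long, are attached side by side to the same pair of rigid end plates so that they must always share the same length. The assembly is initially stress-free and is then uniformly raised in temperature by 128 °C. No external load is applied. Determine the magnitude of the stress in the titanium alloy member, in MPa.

Both members must finish at the same length. With the larger α, the steel tends to over-expand; the plates restrain it, putting the steel in compression and the titanium alloy in tension. With no external load the two internal forces are equal and opposite, magnitude P.
Setting the final lengths equal and cancelling L: (α₁ − α₂)ΔT = P/(A₁E₁) + P/(A₂E₂).
|α₁ − α₂|·ΔT = 3.7×10⁻⁶ × 128 = 0.0004736.
1/(A₁E₁) + 1/(A₂E₂) = 1/(1575×204×10³) + 1/(2125×106×10³) = 7.552×10⁻⁹ N⁻¹.
So P = 0.0004736 / 7.552×10⁻⁹ = 62.71 kN.
σ_{titanium alloy} = P/A₂ = 62710/2125 = 29.51 MPa, tensile.

σ ≈ 29.5 MPa (tensile)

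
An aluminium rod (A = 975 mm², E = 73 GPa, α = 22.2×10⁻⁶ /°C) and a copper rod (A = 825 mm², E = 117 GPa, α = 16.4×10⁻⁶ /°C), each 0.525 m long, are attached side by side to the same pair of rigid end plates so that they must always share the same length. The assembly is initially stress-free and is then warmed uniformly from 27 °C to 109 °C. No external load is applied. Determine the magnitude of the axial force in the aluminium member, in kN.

The aluminium has the larger α, so on heating it would change length more than the copper if both were free. The rigid plates force a common final length, so the aluminium is put into compression and the copper into tension, with equal and opposite forces P (no external load).
Equating the net (thermal + elastic) strains gives |α₁ − α₂|·ΔT = P·[1/(A₁E₁) + 1/(A₂E₂)].
|α₁ − α₂|·ΔT = 5.8×10⁻⁶ × 82 = 0.0004756.
1/(A₁E₁) + 1/(A₂E₂) = 1/(975×73×10³) + 1/(825×117×10³) = 2.441×10⁻⁸ N⁻¹.
P = 0.0004756 / 2.441×10⁻⁸ = 19480 N = 19.48 kN.

P ≈ 19.5 kN (compressive in the aluminium)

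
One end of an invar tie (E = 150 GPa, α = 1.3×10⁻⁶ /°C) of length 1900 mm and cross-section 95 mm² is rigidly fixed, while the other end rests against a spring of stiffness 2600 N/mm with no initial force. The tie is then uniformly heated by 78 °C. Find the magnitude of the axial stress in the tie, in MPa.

σ ≈ 3.92 MPa (compressive)

The unrestrained thermal change is αΔT L = 1.3×10⁻⁶ × 78 × 1900 = 0.1927 mm.
With a force P in the spring, the elastic change of the tie is PL/(AE) and that of the spring is P/k; compatibility requires their sum to equal δ_free.
So P = δ_free / [L/(AE) + 1/k] = 0.1927 / [ 1900/(95×150×10³) + 1/(2600) ].
P = 0.1927 / 0.0005179 = 372 N.
σ = P/A = 372/95 = 3.915 MPa.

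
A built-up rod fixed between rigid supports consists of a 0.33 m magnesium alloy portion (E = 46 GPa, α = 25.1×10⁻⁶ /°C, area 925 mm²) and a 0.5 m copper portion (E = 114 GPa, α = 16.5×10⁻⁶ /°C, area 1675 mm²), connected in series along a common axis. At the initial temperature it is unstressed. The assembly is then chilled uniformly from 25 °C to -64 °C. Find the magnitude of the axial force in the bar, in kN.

P ≈ 142 kN (tensile)

With the walls removed the bar would change length by δ_free = Σ αᵢΔT Lᵢ = 25.1×10⁻⁶×89×330 + 16.5×10⁻⁶×89×500 = 1.471 mm.
The walls prevent any net length change, so an axial force P (same in every segment) develops. Compatibility: P · Σ Lᵢ/(AᵢEᵢ) = δ_free.
Σ Lᵢ/(AᵢEᵢ) = 330/(925×46×10³) + 500/(1675×114×10³) = 1.037×10⁻⁵ mm/N.
Hence P = δ_free / Σ(L/AE) = 1.471/1.037×10⁻⁵ = 141.8 kN (tensile).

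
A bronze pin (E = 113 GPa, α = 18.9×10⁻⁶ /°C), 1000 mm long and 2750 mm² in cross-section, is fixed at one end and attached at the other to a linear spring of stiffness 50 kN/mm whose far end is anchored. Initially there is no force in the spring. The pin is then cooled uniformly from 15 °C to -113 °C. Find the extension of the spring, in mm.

If the spring were absent the pin would shorten by αΔT L = 18.9×10⁻⁶ × 128 × 1000 = 2.419 mm.
With a force P in the spring, the elastic change of the pin is PL/(AE) and that of the spring is P/k; compatibility requires their sum to equal δ_free.
P [ L/(AE) + 1/k ] = δ_free → P [ 1000/(2750×113×10³) + 1/(50×10³) ] = 2.419.
P = 2.419 / 2.322×10⁻⁵ = 104200 N.
Spring extension = P/k = 104200/(50×10³) = 2.084 mm.

δ ≈ 2.08 mm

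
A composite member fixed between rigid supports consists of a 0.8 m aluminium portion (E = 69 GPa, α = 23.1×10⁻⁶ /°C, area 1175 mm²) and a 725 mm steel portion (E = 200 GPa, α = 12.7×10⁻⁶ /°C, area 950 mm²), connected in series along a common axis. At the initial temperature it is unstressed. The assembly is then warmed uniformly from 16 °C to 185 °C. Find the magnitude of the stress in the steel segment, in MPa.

If the supports were absent, the total length change would be Σ αᵢΔT Lᵢ = 23.1×10⁻⁶×169×800 + 12.7×10⁻⁶×169×725 = 4.679 mm.
The rigid supports impose zero overall length change; the single axial force P common to all segments must satisfy P Σ Lᵢ/(AᵢEᵢ) = δ_free.
Σ Lᵢ/(AᵢEᵢ) = 800/(1175×69×10³) + 725/(950×200×10³) = 1.368×10⁻⁵ mm/N.
P = 4.679 / 1.368×10⁻⁵ = 342000 N = 342 kN, compressive.
σ_{steel} = P / A = 342000 / 950 = 360 MPa.

σ ≈ 360 MPa (compressive)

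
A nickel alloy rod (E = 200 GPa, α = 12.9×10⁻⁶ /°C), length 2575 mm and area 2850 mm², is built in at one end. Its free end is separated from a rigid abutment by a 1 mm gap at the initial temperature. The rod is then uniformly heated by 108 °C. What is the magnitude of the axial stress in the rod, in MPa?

σ ≈ 201 MPa (compressive)

Unrestrained expansion: δ_free = αΔT L = 12.9×10⁻⁶ × 108 × 2575 = 3.587 mm.
After closing the 1 mm clearance, 3.587 − 1 = 2.587 mm of expansion remains to be suppressed by the wall.
That suppressed elongation corresponds to σ = E·Δ/L = 200×10³ × 2.587/2575 = 201 MPa.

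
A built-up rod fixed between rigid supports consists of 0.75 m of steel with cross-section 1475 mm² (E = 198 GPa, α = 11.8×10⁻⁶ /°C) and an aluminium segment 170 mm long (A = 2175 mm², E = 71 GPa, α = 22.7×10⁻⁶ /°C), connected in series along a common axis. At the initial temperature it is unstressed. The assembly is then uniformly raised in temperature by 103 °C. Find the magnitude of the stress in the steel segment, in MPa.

σ ≈ 242 MPa (compressive)

Free thermal expansion of the whole bar: Σ αᵢΔT Lᵢ = 11.8×10⁻⁶×103×750 + 22.7×10⁻⁶×103×170 = 1.309 mm.
The walls prevent any net length change, so an axial force P (same in every segment) develops. Compatibility: P · Σ Lᵢ/(AᵢEᵢ) = δ_free.
Σ Lᵢ/(AᵢEᵢ) = 750/(1475×198×10³) + 170/(2175×71×10³) = 3.669×10⁻⁶ mm/N.
P = 1.309 / 3.669×10⁻⁶ = 356800 N = 356.8 kN, compressive.
σ_{steel} = P / A = 356800 / 1475 = 241.9 MPa.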